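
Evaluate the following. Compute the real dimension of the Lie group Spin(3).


Spin(n) double-covers SO(n); both have Lie algebra so(n) of dimension n(n-1)/2.
n = 3
n(n-1) = 3 * 2 = 6
dim Spin(3) = 6/2 = 3


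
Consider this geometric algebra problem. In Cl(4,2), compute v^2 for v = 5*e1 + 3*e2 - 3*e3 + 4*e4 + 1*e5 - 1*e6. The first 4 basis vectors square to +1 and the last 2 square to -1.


v^2 = sum of c_i^2 * e_i^2
Positive signature terms (e_i^2 = +1): 5^2 + 3^2 + (-3)^2 + 4^2 = 59
Negative signature terms (e_j^2 = -1): 1^2 + (-1)^2 = 2
v^2 = 59 - 2 = 57


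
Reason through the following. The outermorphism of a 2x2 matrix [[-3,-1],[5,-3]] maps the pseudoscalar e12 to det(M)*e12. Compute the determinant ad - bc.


The outermorphism of a linear map f sends e1^e2 to f(e1)^f(e2).
f(e1) = -3*e1 + 5*e2
f(e2) = -1*e1 - 3*e2
f(e1) ^ f(e2) = (-3*e1 + 5*e2) ^ (-1*e1 - 3*e2)
= (-3)*(-3)*e12 + 5*(-1)*e21
= (9 - (-5))*e12
= 14*e12
Coefficient = 14


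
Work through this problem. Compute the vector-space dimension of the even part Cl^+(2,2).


Even subalgebra dimension = 2^(n-1)
n = 2 + 2 = 4
2^(4 - 1) = 2^3 = 8
Verification: sum of C(4,k) for even k = 1 + 6 + 1 = 8
Result = 8


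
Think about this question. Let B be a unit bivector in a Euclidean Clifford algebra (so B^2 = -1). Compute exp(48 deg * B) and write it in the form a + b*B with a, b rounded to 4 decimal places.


For a unit bivector B with B^2 = -1, the exponential series gives
e^(theta*B) = cos(theta) + sin(theta)*B (the GA analogue of Euler's formula).
theta = 48 degrees = 0.837758 rad
cos(48 deg) = 0.6691
sin(48 deg) = 0.7431
exp(theta*B) = 0.6691 + 0.7431*B


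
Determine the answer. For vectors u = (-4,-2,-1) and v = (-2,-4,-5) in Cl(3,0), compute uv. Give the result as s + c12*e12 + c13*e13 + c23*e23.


In Cl(3,0): e_i^2 = 1, e_ie_j = -e_je_i for i != j.
Scalar part = u . v = (-4)*(-2) + (-2)*(-4) + (-1)*(-5)
= 8 + 8 + 5 = 21
e12 coeff = (-4)*(-4) - (-2)*(-2) = 16 - 4 = 12
e13 coeff = (-4)*(-5) - (-1)*(-2) = 20 - 2 = 18
e23 coeff = (-2)*(-5) - (-1)*(-4) = 10 - 4 = 6
uv = 21 + 12*e12 + 18*e13 + 6*e23


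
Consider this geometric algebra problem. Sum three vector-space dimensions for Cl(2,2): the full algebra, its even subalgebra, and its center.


n = 2 + 2 = 4
Total dim = 2^4 = 16
Even subalgebra dim = 2^3 = 8
n is even, so center dim = 1
Sum = 16 + 8 + 1 = 25


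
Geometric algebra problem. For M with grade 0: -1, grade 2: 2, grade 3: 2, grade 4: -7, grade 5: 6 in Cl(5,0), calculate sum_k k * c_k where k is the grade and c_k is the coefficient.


Grade-weighted sum = sum of grade_k * coefficient_k
0*(-1) = 0
2*2 = 4
3*2 = 6
4*(-7) = -28
5*6 = 30
Total = 0 + 4 + 6 + (-28) + 30 = 12


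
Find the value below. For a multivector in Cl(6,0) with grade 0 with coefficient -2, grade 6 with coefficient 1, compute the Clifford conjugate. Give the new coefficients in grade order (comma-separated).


Clifford conjugate sign for grade k: (-1)^(k(k+1)/2)
Grade 0: (-1)^(0*1/2) = (-1)^0 = 1, coeff -2 -> -2
Grade 6: (-1)^(6*7/2) = (-1)^21 = -1, coeff 1 -> -1
Conjugated coefficients: -2, -1


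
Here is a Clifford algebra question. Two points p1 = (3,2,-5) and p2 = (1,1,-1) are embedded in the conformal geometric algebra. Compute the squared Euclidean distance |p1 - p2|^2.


p1 - p2 = (2, 1, -4)
|p1 - p2|^2 = 2^2 + 1^2 + (-4)^2
= 4 + 1 + 16
= 21


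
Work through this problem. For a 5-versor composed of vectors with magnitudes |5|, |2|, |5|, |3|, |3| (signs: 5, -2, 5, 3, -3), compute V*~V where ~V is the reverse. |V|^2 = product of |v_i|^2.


Each vector v_i has |v_i|^2 = s_i^2
Squared scales: 5^2 = 25, (-2)^2 = 4, 5^2 = 25, 3^2 = 9, (-3)^2 = 9
|V|^2 = 25 * 4 * 25 * 9 * 9
= 202500


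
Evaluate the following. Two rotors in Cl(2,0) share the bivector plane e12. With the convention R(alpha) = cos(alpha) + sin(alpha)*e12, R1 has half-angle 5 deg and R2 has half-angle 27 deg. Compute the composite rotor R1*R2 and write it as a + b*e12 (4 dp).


Same-plane rotors commute and their half-angles add:
R1*R2 = cos(a1 + a2) + sin(a1 + a2)*e12.
a1 + a2 = 5 + 27 = 32 deg
cos(32 deg) = 0.8480
sin(32 deg) = 0.5299
R1*R2 = 0.8480 + 0.5299*e12


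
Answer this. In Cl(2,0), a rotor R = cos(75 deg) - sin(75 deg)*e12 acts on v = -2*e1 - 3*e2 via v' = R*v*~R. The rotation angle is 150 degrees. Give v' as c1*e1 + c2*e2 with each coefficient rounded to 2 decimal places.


Rotor R = cos(75deg) - sin(75deg)*e12
Rotation angle theta = 2 * 75 = 150 degrees
v' = R*v*~R rotates v by theta.
cos(150deg) = -0.8660, sin(150deg) = 0.5000
v'_1 = -2*cos(150deg) - (-3)*sin(150deg)
= -2*(-0.8660) - (-3)*0.5000
= 3.23
v'_2 = -2*sin(150deg) + (-3)*cos(150deg)
= -2*0.5000 + (-3)*(-0.8660)
= 1.60
v' = 3.23*e1 + 1.60*e2


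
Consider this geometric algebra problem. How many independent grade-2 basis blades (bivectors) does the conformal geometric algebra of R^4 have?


The conformal model of R^4 uses Cl(5,1) with m = 4 + 2 = 6 generators.
Number of grade-2 blades = C(m, 2) = C(6, 2)
= 6*5/2 = 15


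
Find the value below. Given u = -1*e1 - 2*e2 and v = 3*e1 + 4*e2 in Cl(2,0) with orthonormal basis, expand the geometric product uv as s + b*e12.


Expand: (-1*e1 - 2*e2)(3*e1 + 4*e2)
= (-1)*3*e1e1 + (-1)*4*e1e2 + (-2)*3*e2e1 + (-2)*4*e2e2
Using e1^2 = e2^2 = 1, e2e1 = -e1e2:
Scalar part s = (-1)*3 + (-2)*4 = -3 + (-8) = -11
Bivector part b = (-1)*4 - (-2)*3 = -4 - (-6) = 2
uv = -11 + 2*e12


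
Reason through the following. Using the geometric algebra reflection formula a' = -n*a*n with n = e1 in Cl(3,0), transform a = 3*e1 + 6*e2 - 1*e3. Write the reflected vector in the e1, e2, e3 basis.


Reflection formula: a' = -n*a*n, with n = e1 (unit vector, n^2 = 1).
For reflection through hyperplane perp to e1:
The component along e1 flips sign, others stay.
a = (3, 6, -1)
a' = (-3, 6, -1)
a' = -3*e1 + 6*e2 - 1*e3


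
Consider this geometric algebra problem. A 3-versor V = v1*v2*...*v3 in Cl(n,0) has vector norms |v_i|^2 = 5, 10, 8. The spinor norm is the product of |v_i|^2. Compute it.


Spinor norm N(V) = |v1|^2 * |v2|^2 * ... * |v3|^2
= 5 * 10 * 8
Running product: 5, 50, 400
N(V) = 400


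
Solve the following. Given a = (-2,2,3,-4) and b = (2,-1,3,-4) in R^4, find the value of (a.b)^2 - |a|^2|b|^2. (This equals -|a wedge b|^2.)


a . b = (-2)*2 + 2*(-1) + 3*3 + (-4)*(-4)
= -4 + (-2) + 9 + 16 = 19
|a|^2 = (-2)^2 + 2^2 + 3^2 + (-4)^2 = 33
|b|^2 = 2^2 + (-1)^2 + 3^2 + (-4)^2 = 30
(a.b)^2 = 19^2 = 361
|a|^2 * |b|^2 = 33 * 30 = 990
Result = 361 - 990 = -629


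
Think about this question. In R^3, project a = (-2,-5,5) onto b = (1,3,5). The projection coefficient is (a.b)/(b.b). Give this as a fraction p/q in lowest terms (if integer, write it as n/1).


Projection coefficient = (a . b) / (b . b)
a . b = (-2)*1 + (-5)*3 + 5*5
= -2 + (-15) + 25 = 8
b . b = 1^2 + 3^2 + 5^2
= 1 + 9 + 25 = 35
Coefficient = 8/35
In lowest terms: 8/35


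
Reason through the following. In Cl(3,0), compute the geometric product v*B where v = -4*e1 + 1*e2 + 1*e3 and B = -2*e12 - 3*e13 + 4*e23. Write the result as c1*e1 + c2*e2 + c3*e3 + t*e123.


vB has grade-1 (vector) and grade-3 (trivector) parts: vB = (v _| B) + (v ^ B).
Vector part <vB>_1:
  e1: -v2*b12 - v3*b13 = -(1)*(-2) - (1)*(-3) = 5
  e2: v1*b12 - v3*b23 = (-4)*(-2) - (1)*(4) = 4
  e3: v1*b13 + v2*b23 = (-4)*(-3) + (1)*(4) = 16
Trivector part <vB>_3:
  e123: v1*b23 - v2*b13 + v3*b12 = (-4)*(4) - (1)*(-3) + (1)*(-2) = -15
vB = 5*e1 + 4*e2 + 16*e3 - 15*e123


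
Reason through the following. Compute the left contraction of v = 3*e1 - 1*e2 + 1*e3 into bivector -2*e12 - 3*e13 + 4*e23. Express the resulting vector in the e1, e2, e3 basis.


Left contraction v _| B = <vB>_1 (grade-1 part of the geometric product vB).
Using e1_|e12 = e2, e2_|e12 = -e1, e1_|e13 = e3, e3_|e13 = -e1, e2_|e23 = e3, e3_|e23 = -e2:
e1 coeff: -v2*b12 - v3*b13 = -(-1)*(-2) - (1)*(-3) = 1
e2 coeff: v1*b12 - v3*b23 = (3)*(-2) - (1)*(4) = -10
e3 coeff: v1*b13 + v2*b23 = (3)*(-3) + (-1)*(4) = -13
v _| B = 1*e1 - 10*e2 - 13*e3


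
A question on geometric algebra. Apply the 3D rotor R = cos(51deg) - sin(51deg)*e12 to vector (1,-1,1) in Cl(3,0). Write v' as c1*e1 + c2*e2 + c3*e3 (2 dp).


Rotor R = cos(51deg) - sin(51deg)*e12
Rotation angle theta = 2 * 51 = 102 degrees in the e12 plane (e1 -> e2).
The component perpendicular to the plane (e3) is invariant: v'_3 = v3 = 1.00
cos(102deg) = -0.2079, sin(102deg) = 0.9781
v'_1 = v1*cos(theta) - v2*sin(theta) = 1*(-0.2079) - (-1)*0.9781 = 0.77
v'_2 = v1*sin(theta) + v2*cos(theta) = 1*0.9781 + (-1)*(-0.2079) = 1.19
v' = 0.77*e1 + 1.19*e2 + 1.00*e3


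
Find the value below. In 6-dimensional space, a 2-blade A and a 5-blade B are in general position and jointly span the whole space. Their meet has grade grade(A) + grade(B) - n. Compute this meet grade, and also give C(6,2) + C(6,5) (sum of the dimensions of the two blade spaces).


Meet grade = grade(A) + grade(B) - n
= 2 + 5 - 6 = 1
C(6,2) = 15
C(6,5) = 6
dim_A + dim_B = 15 + 6 = 21


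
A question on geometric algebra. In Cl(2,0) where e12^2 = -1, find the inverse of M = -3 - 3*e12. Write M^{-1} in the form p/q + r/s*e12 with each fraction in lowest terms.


M = -3 - 3*e12, where e12^2 = -1.
Since M commutes with its reverse ~M = a - b*e12, M * ~M = a^2 - b^2*e12^2 = a^2 + b^2.
So M^{-1} = ~M / (a^2 + b^2) = (a - b*e12)/(a^2 + b^2).
a^2 + b^2 = 9 + 9 = 18
Scalar part = -3/18 = -1/6
Bivector coeff = 3/18 = 1/6
M^{-1} = -1/6 + 1/6*e12


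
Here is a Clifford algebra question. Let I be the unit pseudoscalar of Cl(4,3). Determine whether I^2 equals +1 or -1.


The pseudoscalar I = e1...e_n (product of all n generators) of Cl(p,q) satisfies I^2 = (-1)^(q + n(n-1)/2).
p = 4, q = 3, n = p + q = 7
n(n-1)/2 = 7 * 6 / 2 = 21
Exponent = q + n(n-1)/2 = 3 + 21 = 24
I^2 = (-1)^24 = +1


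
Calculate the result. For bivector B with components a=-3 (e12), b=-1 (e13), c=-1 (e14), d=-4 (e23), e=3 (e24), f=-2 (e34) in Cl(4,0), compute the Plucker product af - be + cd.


Plucker relation: af - be + cd
a*f = (-3)*(-2) = 6
b*e = (-1)*3 = -3
c*d = (-1)*(-4) = 4
af - be + cd = 6 - (-3) + 4
= 13


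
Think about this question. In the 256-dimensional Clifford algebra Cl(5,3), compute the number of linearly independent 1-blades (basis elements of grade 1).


Number of grade-k basis blades in Cl(p,q) with n = p + q is C(n, k).
n = 5 + 3 = 8
C(8, 1) = 8! / (1! * 7!)
= 40320 / (1 * 5040)
= 8


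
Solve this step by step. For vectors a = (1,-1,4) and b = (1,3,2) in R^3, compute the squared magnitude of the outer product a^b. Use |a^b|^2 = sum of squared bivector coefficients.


a wedge b = (a1*b2 - a2*b1)*e12 + (a1*b3 - a3*b1)*e13 + (a2*b3 - a3*b2)*e23
e12 coeff: 1*3 - (-1)*1 = 3 - (-1) = 4
e13 coeff: 1*2 - 4*1 = 2 - 4 = -2
e23 coeff: (-1)*2 - 4*3 = -2 - 12 = -14
|a wedge b|^2 = 4^2 + (-2)^2 + (-14)^2
= 16 + 4 + 196
= 216


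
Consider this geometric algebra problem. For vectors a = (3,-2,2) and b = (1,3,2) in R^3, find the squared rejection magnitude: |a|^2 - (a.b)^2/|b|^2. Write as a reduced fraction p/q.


|a|^2 = 3^2 + (-2)^2 + 2^2 = 17
|b|^2 = 1^2 + 3^2 + 2^2 = 14
a . b = 3*1 + (-2)*3 + 2*2 = 1
(a.b)^2 = 1^2 = 1
|rej|^2 = 17 - 1/14
= (238 - 1)/14
= 237/14
In lowest terms: 237/14


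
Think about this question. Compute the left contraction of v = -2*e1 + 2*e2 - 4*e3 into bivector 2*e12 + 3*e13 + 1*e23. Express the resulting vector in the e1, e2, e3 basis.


Left contraction v _| B = <vB>_1 (grade-1 part of the geometric product vB).
Using e1_|e12 = e2, e2_|e12 = -e1, e1_|e13 = e3, e3_|e13 = -e1, e2_|e23 = e3, e3_|e23 = -e2:
e1 coeff: -v2*b12 - v3*b13 = -(2)*(2) - (-4)*(3) = 8
e2 coeff: v1*b12 - v3*b23 = (-2)*(2) - (-4)*(1) = 0
e3 coeff: v1*b13 + v2*b23 = (-2)*(3) + (2)*(1) = -4
v _| B = 8*e1 + 0*e2 - 4*e3


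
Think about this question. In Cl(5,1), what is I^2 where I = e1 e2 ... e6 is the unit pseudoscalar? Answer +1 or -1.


The pseudoscalar I = e1...e_n (product of all n generators) of Cl(p,q) satisfies I^2 = (-1)^(q + n(n-1)/2).
p = 5, q = 1, n = p + q = 6
n(n-1)/2 = 6 * 5 / 2 = 15
Exponent = q + n(n-1)/2 = 1 + 15 = 16
I^2 = (-1)^16 = +1


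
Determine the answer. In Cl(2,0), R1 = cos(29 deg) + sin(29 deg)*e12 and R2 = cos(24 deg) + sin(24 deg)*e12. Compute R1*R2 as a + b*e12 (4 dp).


Same-plane rotors commute and their half-angles add:
R1*R2 = cos(a1 + a2) + sin(a1 + a2)*e12.
a1 + a2 = 29 + 24 = 53 deg
cos(53 deg) = 0.6018
sin(53 deg) = 0.7986
R1*R2 = 0.6018 + 0.7986*e12


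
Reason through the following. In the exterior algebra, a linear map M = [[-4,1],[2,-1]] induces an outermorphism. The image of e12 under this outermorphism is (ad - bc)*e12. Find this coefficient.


The outermorphism of a linear map f sends e1^e2 to f(e1)^f(e2).
f(e1) = -4*e1 + 2*e2
f(e2) = 1*e1 - 1*e2
f(e1) ^ f(e2) = (-4*e1 + 2*e2) ^ (1*e1 - 1*e2)
= (-4)*(-1)*e12 + 2*1*e21
= (4 - 2)*e12
= 2*e12
Coefficient = 2


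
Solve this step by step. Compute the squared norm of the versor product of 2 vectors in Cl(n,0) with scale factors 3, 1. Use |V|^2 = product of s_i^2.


Each vector v_i has |v_i|^2 = s_i^2
Squared scales: 3^2 = 9, 1^2 = 1
|V|^2 = 9 * 1
= 9


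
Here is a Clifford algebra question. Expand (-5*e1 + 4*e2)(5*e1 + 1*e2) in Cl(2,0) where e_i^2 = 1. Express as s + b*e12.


Expand: (-5*e1 + 4*e2)(5*e1 + 1*e2)
= (-5)*5*e1e1 + (-5)*1*e1e2 + 4*5*e2e1 + 4*1*e2e2
Using e1^2 = e2^2 = 1, e2e1 = -e1e2:
Scalar part s = (-5)*5 + 4*1 = -25 + 4 = -21
Bivector part b = (-5)*1 - 4*5 = -5 - 20 = -25
uv = -21 - 25*e12


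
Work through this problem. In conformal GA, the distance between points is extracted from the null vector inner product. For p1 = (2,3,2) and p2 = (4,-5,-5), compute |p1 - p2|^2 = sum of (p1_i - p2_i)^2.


p1 - p2 = (-2, 8, 7)
|p1 - p2|^2 = (-2)^2 + 8^2 + 7^2
= 4 + 64 + 49
= 117


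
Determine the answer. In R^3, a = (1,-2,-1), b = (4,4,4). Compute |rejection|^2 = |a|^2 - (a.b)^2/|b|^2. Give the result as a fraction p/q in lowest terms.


|a|^2 = 1^2 + (-2)^2 + (-1)^2 = 6
|b|^2 = 4^2 + 4^2 + 4^2 = 48
a . b = 1*4 + (-2)*4 + (-1)*4 = -8
(a.b)^2 = (-8)^2 = 64
|rej|^2 = 6 - 64/48
= (288 - 64)/48
= 224/48
In lowest terms: 14/3


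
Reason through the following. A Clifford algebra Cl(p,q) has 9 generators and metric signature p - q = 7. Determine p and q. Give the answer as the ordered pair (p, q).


We need p + q = 9 and p - q = 7.
Adding: 2p = 9 + 7 = 16, so p = 8.
Then q = 9 - 8 = 1.
(p, q) = (8, 1)


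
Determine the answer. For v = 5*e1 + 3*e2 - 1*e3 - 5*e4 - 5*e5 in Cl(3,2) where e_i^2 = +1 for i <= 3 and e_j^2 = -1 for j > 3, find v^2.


v^2 = sum of c_i^2 * e_i^2
Positive signature terms (e_i^2 = +1): 5^2 + 3^2 + (-1)^2 = 35
Negative signature terms (e_j^2 = -1): (-5)^2 + (-5)^2 = 50
v^2 = 35 - 50 = -15


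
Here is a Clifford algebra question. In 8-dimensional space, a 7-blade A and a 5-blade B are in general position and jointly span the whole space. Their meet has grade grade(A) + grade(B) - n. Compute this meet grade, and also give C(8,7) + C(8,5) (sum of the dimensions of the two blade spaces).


Meet grade = grade(A) + grade(B) - n
= 7 + 5 - 8 = 4
C(8,7) = 8
C(8,5) = 56
dim_A + dim_B = 8 + 56 = 64


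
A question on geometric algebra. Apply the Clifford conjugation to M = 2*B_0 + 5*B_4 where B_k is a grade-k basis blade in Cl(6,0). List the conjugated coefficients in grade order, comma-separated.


Clifford conjugate sign for grade k: (-1)^(k(k+1)/2)
Grade 0: (-1)^(0*1/2) = (-1)^0 = 1, coeff 2 -> 2
Grade 4: (-1)^(4*5/2) = (-1)^10 = 1, coeff 5 -> 5
Conjugated coefficients: 2, 5


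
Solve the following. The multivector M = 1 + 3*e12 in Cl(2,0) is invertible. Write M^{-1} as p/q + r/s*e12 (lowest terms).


M = 1 + 3*e12, where e12^2 = -1.
Since M commutes with its reverse ~M = a - b*e12, M * ~M = a^2 - b^2*e12^2 = a^2 + b^2.
So M^{-1} = ~M / (a^2 + b^2) = (a - b*e12)/(a^2 + b^2).
a^2 + b^2 = 1 + 9 = 10
Scalar part = 1/10 = 1/10
Bivector coeff = -3/10 = -3/10
M^{-1} = 1/10 - 3/10*e12


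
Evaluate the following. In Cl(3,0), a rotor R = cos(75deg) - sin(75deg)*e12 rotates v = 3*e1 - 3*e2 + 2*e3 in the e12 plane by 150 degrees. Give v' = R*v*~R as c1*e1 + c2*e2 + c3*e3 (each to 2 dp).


Rotor R = cos(75deg) - sin(75deg)*e12
Rotation angle theta = 2 * 75 = 150 degrees in the e12 plane (e1 -> e2).
The component perpendicular to the plane (e3) is invariant: v'_3 = v3 = 2.00
cos(150deg) = -0.8660, sin(150deg) = 0.5000
v'_1 = v1*cos(theta) - v2*sin(theta) = 3*(-0.8660) - (-3)*0.5000 = -1.10
v'_2 = v1*sin(theta) + v2*cos(theta) = 3*0.5000 + (-3)*(-0.8660) = 4.10
v' = -1.10*e1 + 4.10*e2 + 2.00*e3


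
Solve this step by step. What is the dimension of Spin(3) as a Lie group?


Spin(n) double-covers SO(n); both have Lie algebra so(n) of dimension n(n-1)/2.
n = 3
n(n-1) = 3 * 2 = 6
dim Spin(3) = 6/2 = 3


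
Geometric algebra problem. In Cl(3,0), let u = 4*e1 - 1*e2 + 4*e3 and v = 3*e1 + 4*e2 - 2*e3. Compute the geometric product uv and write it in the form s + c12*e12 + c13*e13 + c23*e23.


In Cl(3,0): e_i^2 = 1, e_ie_j = -e_je_i for i != j.
Scalar part = u . v = 4*3 + (-1)*4 + 4*(-2)
= 12 + (-4) + (-8) = 0
e12 coeff = 4*4 - (-1)*3 = 16 - (-3) = 19
e13 coeff = 4*(-2) - 4*3 = -8 - 12 = -20
e23 coeff = (-1)*(-2) - 4*4 = 2 - 16 = -14
uv = 0 + 19*e12 - 20*e13 - 14*e23


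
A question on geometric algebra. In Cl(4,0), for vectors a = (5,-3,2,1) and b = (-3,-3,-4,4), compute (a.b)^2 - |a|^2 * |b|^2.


a . b = 5*(-3) + (-3)*(-3) + 2*(-4) + 1*4
= -15 + 9 + (-8) + 4 = -10
|a|^2 = 5^2 + (-3)^2 + 2^2 + 1^2 = 39
|b|^2 = (-3)^2 + (-3)^2 + (-4)^2 + 4^2 = 50
(a.b)^2 = (-10)^2 = 100
|a|^2 * |b|^2 = 39 * 50 = 1950
Result = 100 - 1950 = -1850


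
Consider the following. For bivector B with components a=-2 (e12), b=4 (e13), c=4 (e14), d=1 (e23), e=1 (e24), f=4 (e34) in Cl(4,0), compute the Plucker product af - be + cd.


Plucker relation: af - be + cd
a*f = (-2)*4 = -8
b*e = 4*1 = 4
c*d = 4*1 = 4
af - be + cd = -8 - 4 + 4
= -8


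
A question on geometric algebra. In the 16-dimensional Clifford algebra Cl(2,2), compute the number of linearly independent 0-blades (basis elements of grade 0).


Number of grade-k basis blades in Cl(p,q) with n = p + q is C(n, k).
n = 2 + 2 = 4
C(4, 0) = 4! / (0! * 4!)
= 24 / (1 * 24)
= 1


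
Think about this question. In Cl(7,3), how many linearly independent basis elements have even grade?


Even subalgebra dimension = 2^(n-1)
n = 7 + 3 = 10
2^(10 - 1) = 2^9 = 512
Verification: sum of C(10,k) for even k = 1 + 45 + 210 + 210 + 45 + 1 = 512
Result = 512


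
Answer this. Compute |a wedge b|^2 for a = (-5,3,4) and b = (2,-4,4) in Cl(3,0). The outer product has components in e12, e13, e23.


a wedge b = (a1*b2 - a2*b1)*e12 + (a1*b3 - a3*b1)*e13 + (a2*b3 - a3*b2)*e23
e12 coeff: (-5)*(-4) - 3*2 = 20 - 6 = 14
e13 coeff: (-5)*4 - 4*2 = -20 - 8 = -28
e23 coeff: 3*4 - 4*(-4) = 12 - (-16) = 28
|a wedge b|^2 = 14^2 + (-28)^2 + 28^2
= 196 + 784 + 784
= 1764


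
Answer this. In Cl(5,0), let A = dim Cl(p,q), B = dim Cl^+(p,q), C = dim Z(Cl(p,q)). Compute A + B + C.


n = 5 + 0 = 5
Total dim = 2^5 = 32
Even subalgebra dim = 2^4 = 16
n is odd, so center dim = 2
Sum = 32 + 16 + 2 = 50


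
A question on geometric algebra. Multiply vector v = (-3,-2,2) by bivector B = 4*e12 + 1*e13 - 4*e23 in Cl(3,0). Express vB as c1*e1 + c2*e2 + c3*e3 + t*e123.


vB has grade-1 (vector) and grade-3 (trivector) parts: vB = (v _| B) + (v ^ B).
Vector part <vB>_1:
  e1: -v2*b12 - v3*b13 = -(-2)*(4) - (2)*(1) = 6
  e2: v1*b12 - v3*b23 = (-3)*(4) - (2)*(-4) = -4
  e3: v1*b13 + v2*b23 = (-3)*(1) + (-2)*(-4) = 5
Trivector part <vB>_3:
  e123: v1*b23 - v2*b13 + v3*b12 = (-3)*(-4) - (-2)*(1) + (2)*(4) = 22
vB = 6*e1 - 4*e2 + 5*e3 + 22*e123


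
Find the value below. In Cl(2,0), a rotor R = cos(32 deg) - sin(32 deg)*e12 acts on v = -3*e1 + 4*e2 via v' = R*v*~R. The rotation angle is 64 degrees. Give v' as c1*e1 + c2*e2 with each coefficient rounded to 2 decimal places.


Rotor R = cos(32deg) - sin(32deg)*e12
Rotation angle theta = 2 * 32 = 64 degrees
v' = R*v*~R rotates v by theta.
cos(64deg) = 0.4384, sin(64deg) = 0.8988
v'_1 = -3*cos(64deg) - 4*sin(64deg)
= -3*0.4384 - 4*0.8988
= -4.91
v'_2 = -3*sin(64deg) + 4*cos(64deg)
= -3*0.8988 + 4*0.4384
= -0.94
v' = -4.91*e1 - 0.94*e2


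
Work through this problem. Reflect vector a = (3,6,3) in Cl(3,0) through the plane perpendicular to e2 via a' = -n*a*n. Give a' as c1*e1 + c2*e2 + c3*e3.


Reflection formula: a' = -n*a*n, with n = e2 (unit vector, n^2 = 1).
For reflection through hyperplane perp to e2:
The component along e2 flips sign, others stay.
a = (3, 6, 3)
a' = (3, -6, 3)
a' = 3*e1 - 6*e2 + 3*e3


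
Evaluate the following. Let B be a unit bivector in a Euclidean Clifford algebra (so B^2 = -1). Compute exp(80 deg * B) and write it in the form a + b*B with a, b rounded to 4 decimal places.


For a unit bivector B with B^2 = -1, the exponential series gives
e^(theta*B) = cos(theta) + sin(theta)*B (the GA analogue of Euler's formula).
theta = 80 degrees = 1.396263 rad
cos(80 deg) = 0.1736
sin(80 deg) = 0.9848
exp(theta*B) = 0.1736 + 0.9848*B


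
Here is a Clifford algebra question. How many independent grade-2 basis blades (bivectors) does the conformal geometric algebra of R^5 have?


The conformal model of R^5 uses Cl(6,1) with m = 5 + 2 = 7 generators.
Number of grade-2 blades = C(m, 2) = C(7, 2)
= 7*6/2 = 21


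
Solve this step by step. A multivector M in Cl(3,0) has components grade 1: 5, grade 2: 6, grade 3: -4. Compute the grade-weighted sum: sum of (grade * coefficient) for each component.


Grade-weighted sum = sum of grade_k * coefficient_k
1*5 = 5
2*6 = 12
3*(-4) = -12
Total = 5 + 12 + (-12) = 5


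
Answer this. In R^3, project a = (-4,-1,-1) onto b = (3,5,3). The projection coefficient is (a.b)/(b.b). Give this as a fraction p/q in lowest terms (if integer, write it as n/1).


Projection coefficient = (a . b) / (b . b)
a . b = (-4)*3 + (-1)*5 + (-1)*3
= -12 + (-5) + (-3) = -20
b . b = 3^2 + 5^2 + 3^2
= 9 + 25 + 9 = 43
Coefficient = -20/43
In lowest terms: -20/43


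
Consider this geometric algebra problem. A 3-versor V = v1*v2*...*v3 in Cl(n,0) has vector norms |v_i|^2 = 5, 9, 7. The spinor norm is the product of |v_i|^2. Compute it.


Spinor norm N(V) = |v1|^2 * |v2|^2 * ... * |v3|^2
= 5 * 9 * 7
Running product: 5, 45, 315
N(V) = 315


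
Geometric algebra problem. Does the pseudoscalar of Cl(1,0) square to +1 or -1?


The pseudoscalar I = e1...e_n (product of all n generators) of Cl(p,q) satisfies I^2 = (-1)^(q + n(n-1)/2).
p = 1, q = 0, n = p + q = 1
n(n-1)/2 = 1 * 0 / 2 = 0
Exponent = q + n(n-1)/2 = 0 + 0 = 0
I^2 = (-1)^0 = +1


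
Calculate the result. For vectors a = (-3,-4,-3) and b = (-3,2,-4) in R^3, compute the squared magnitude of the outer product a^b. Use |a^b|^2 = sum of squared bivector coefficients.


a wedge b = (a1*b2 - a2*b1)*e12 + (a1*b3 - a3*b1)*e13 + (a2*b3 - a3*b2)*e23
e12 coeff: (-3)*2 - (-4)*(-3) = -6 - 12 = -18
e13 coeff: (-3)*(-4) - (-3)*(-3) = 12 - 9 = 3
e23 coeff: (-4)*(-4) - (-3)*2 = 16 - (-6) = 22
|a wedge b|^2 = (-18)^2 + 3^2 + 22^2
= 324 + 9 + 484
= 817


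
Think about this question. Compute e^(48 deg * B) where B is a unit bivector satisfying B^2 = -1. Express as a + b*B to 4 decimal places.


For a unit bivector B with B^2 = -1, the exponential series gives
e^(theta*B) = cos(theta) + sin(theta)*B (the GA analogue of Euler's formula).
theta = 48 degrees = 0.837758 rad
cos(48 deg) = 0.6691
sin(48 deg) = 0.7431
exp(theta*B) = 0.6691 + 0.7431*B


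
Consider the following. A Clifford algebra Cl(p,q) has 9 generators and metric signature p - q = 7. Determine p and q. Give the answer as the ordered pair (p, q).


We need p + q = 9 and p - q = 7.
Adding: 2p = 9 + 7 = 16, so p = 8.
Then q = 9 - 8 = 1.
(p, q) = (8, 1)


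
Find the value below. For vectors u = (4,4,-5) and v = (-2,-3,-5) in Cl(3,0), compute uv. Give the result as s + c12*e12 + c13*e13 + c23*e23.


In Cl(3,0): e_i^2 = 1, e_ie_j = -e_je_i for i != j.
Scalar part = u . v = 4*(-2) + 4*(-3) + (-5)*(-5)
= -8 + (-12) + 25 = 5
e12 coeff = 4*(-3) - 4*(-2) = -12 - (-8) = -4
e13 coeff = 4*(-5) - (-5)*(-2) = -20 - 10 = -30
e23 coeff = 4*(-5) - (-5)*(-3) = -20 - 15 = -35
uv = 5 - 4*e12 - 30*e13 - 35*e23


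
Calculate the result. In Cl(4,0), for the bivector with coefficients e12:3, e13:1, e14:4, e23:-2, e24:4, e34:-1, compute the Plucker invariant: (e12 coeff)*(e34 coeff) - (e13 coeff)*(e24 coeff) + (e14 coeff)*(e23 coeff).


Plucker relation: af - be + cd
a*f = 3*(-1) = -3
b*e = 1*4 = 4
c*d = 4*(-2) = -8
af - be + cd = -3 - 4 + (-8)
= -15


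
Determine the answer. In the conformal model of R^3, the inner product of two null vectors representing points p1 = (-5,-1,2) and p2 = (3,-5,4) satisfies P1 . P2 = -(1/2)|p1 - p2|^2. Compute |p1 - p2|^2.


p1 - p2 = (-8, 4, -2)
|p1 - p2|^2 = (-8)^2 + 4^2 + (-2)^2
= 64 + 16 + 4
= 84


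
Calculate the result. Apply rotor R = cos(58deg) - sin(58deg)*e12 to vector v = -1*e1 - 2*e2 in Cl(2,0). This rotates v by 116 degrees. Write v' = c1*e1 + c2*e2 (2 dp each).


Rotor R = cos(58deg) - sin(58deg)*e12
Rotation angle theta = 2 * 58 = 116 degrees
v' = R*v*~R rotates v by theta.
cos(116deg) = -0.4384, sin(116deg) = 0.8988
v'_1 = -1*cos(116deg) - (-2)*sin(116deg)
= -1*(-0.4384) - (-2)*0.8988
= 2.24
v'_2 = -1*sin(116deg) + (-2)*cos(116deg)
= -1*0.8988 + (-2)*(-0.4384)
= -0.02
v' = 2.24*e1 - 0.02*e2


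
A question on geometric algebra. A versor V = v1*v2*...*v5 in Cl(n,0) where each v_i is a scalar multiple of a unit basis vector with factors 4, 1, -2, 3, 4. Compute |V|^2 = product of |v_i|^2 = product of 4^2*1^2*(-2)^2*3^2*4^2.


Each vector v_i has |v_i|^2 = s_i^2
Squared scales: 4^2 = 16, 1^2 = 1, (-2)^2 = 4, 3^2 = 9, 4^2 = 16
|V|^2 = 16 * 1 * 4 * 9 * 16
= 9216


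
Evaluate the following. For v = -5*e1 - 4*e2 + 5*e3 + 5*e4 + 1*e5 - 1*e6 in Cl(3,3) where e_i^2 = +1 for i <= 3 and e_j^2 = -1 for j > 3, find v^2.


v^2 = sum of c_i^2 * e_i^2
Positive signature terms (e_i^2 = +1): (-5)^2 + (-4)^2 + 5^2 = 66
Negative signature terms (e_j^2 = -1): 5^2 + 1^2 + (-1)^2 = 27
v^2 = 66 - 27 = 39


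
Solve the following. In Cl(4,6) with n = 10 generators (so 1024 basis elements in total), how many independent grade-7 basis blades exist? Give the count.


Number of grade-k basis blades in Cl(p,q) with n = p + q is C(n, k).
n = 4 + 6 = 10
C(10, 7) = 10! / (7! * 3!)
= 3628800 / (5040 * 6)
= 120


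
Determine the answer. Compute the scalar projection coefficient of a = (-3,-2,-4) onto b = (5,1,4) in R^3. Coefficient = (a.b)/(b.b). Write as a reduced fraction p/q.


Projection coefficient = (a . b) / (b . b)
a . b = (-3)*5 + (-2)*1 + (-4)*4
= -15 + (-2) + (-16) = -33
b . b = 5^2 + 1^2 + 4^2
= 25 + 1 + 16 = 42
Coefficient = -33/42
In lowest terms: -11/14


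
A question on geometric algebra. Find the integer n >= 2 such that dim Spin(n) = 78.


dim Spin(n) = dim so(n) = n(n-1)/2.
Solve n(n-1)/2 = 78, i.e. n^2 - n - 156 = 0.
Discriminant = 1 + 8*78 = 625
n = (1 + sqrt(625))/2 = (1 + 25)/2 = 13


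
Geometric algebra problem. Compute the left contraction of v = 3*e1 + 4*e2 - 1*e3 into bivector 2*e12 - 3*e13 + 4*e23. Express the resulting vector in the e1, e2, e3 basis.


Left contraction v _| B = <vB>_1 (grade-1 part of the geometric product vB).
Using e1_|e12 = e2, e2_|e12 = -e1, e1_|e13 = e3, e3_|e13 = -e1, e2_|e23 = e3, e3_|e23 = -e2:
e1 coeff: -v2*b12 - v3*b13 = -(4)*(2) - (-1)*(-3) = -11
e2 coeff: v1*b12 - v3*b23 = (3)*(2) - (-1)*(4) = 10
e3 coeff: v1*b13 + v2*b23 = (3)*(-3) + (4)*(4) = 7
v _| B = -11*e1 + 10*e2 + 7*e3


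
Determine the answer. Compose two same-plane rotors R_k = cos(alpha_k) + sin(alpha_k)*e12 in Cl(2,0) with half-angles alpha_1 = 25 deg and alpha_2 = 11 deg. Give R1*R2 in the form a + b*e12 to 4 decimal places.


Same-plane rotors commute and their half-angles add:
R1*R2 = cos(a1 + a2) + sin(a1 + a2)*e12.
a1 + a2 = 25 + 11 = 36 deg
cos(36 deg) = 0.8090
sin(36 deg) = 0.5878
R1*R2 = 0.8090 + 0.5878*e12


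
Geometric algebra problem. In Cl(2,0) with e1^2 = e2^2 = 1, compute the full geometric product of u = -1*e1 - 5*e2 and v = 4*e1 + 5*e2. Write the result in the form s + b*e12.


Expand: (-1*e1 - 5*e2)(4*e1 + 5*e2)
= (-1)*4*e1e1 + (-1)*5*e1e2 + (-5)*4*e2e1 + (-5)*5*e2e2
Using e1^2 = e2^2 = 1, e2e1 = -e1e2:
Scalar part s = (-1)*4 + (-5)*5 = -4 + (-25) = -29
Bivector part b = (-1)*5 - (-5)*4 = -5 - (-20) = 15
uv = -29 + 15*e12


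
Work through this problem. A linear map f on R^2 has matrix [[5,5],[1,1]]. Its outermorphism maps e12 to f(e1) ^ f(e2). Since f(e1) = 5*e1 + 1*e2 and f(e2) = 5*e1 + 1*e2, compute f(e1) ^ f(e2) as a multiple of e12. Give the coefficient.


The outermorphism of a linear map f sends e1^e2 to f(e1)^f(e2).
f(e1) = 5*e1 + 1*e2
f(e2) = 5*e1 + 1*e2
f(e1) ^ f(e2) = (5*e1 + 1*e2) ^ (5*e1 + 1*e2)
= 5*1*e12 + 1*5*e21
= (5 - 5)*e12
= 0*e12
Coefficient = 0


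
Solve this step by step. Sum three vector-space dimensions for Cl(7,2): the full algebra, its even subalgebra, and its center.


n = 7 + 2 = 9
Total dim = 2^9 = 512
Even subalgebra dim = 2^8 = 256
n is odd, so center dim = 2
Sum = 512 + 256 + 2 = 770


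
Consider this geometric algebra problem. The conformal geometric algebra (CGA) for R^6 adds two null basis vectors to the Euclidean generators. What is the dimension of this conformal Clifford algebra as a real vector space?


The conformal model of R^6 uses Cl(7,1): the 6 Euclidean generators plus two extra orthogonal generators e+ (e+^2 = +1) and e- (e-^2 = -1), from which the null vectors e0, einf are built.
Number of generators m = 6 + 2 = 8.
dim Cl(p,q) = 2^m = 2^8 = 256


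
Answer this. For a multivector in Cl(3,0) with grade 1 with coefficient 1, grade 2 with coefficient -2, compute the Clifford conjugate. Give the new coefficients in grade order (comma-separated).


Clifford conjugate sign for grade k: (-1)^(k(k+1)/2)
Grade 1: (-1)^(1*2/2) = (-1)^1 = -1, coeff 1 -> -1
Grade 2: (-1)^(2*3/2) = (-1)^3 = -1, coeff -2 -> 2
Conjugated coefficients: -1, 2


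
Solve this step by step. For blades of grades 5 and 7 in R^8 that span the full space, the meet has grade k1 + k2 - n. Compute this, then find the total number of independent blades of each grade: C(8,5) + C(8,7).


Meet grade = grade(A) + grade(B) - n
= 5 + 7 - 8 = 4
C(8,5) = 56
C(8,7) = 8
dim_A + dim_B = 56 + 8 = 64


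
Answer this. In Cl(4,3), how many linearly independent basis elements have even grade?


Even subalgebra dimension = 2^(n-1)
n = 4 + 3 = 7
2^(7 - 1) = 2^6 = 64
Verification: sum of C(7,k) for even k = 1 + 21 + 35 + 7 = 64
Result = 64


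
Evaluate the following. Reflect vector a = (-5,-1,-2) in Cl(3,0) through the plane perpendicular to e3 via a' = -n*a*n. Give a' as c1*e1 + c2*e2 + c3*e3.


Reflection formula: a' = -n*a*n, with n = e3 (unit vector, n^2 = 1).
For reflection through hyperplane perp to e3:
The component along e3 flips sign, others stay.
a = (-5, -1, -2)
a' = (-5, -1, 2)
a' = -5*e1 - 1*e2 + 2*e3


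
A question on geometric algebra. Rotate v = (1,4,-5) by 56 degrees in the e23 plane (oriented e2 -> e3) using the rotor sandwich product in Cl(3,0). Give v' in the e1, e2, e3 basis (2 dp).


Rotor R = cos(28deg) - sin(28deg)*e23
Rotation angle theta = 2 * 28 = 56 degrees in the e23 plane (e2 -> e3).
The component perpendicular to the plane (e1) is invariant: v'_1 = v1 = 1.00
cos(56deg) = 0.5592, sin(56deg) = 0.8290
v'_2 = v2*cos(theta) - v3*sin(theta) = 4*0.5592 - (-5)*0.8290 = 6.38
v'_3 = v2*sin(theta) + v3*cos(theta) = 4*0.8290 + (-5)*0.5592 = 0.52
v' = 1.00*e1 + 6.38*e2 + 0.52*e3


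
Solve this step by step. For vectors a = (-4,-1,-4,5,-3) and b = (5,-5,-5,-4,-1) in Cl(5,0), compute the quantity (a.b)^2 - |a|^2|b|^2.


a . b = (-4)*5 + (-1)*(-5) + (-4)*(-5) + 5*(-4) + (-3)*(-1)
= -20 + 5 + 20 + (-20) + 3 = -12
|a|^2 = (-4)^2 + (-1)^2 + (-4)^2 + 5^2 + (-3)^2 = 67
|b|^2 = 5^2 + (-5)^2 + (-5)^2 + (-4)^2 + (-1)^2 = 92
(a.b)^2 = (-12)^2 = 144
|a|^2 * |b|^2 = 67 * 92 = 6164
Result = 144 - 6164 = -6020


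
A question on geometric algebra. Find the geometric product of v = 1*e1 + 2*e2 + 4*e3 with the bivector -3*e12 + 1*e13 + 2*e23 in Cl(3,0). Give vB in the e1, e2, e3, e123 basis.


vB has grade-1 (vector) and grade-3 (trivector) parts: vB = (v _| B) + (v ^ B).
Vector part <vB>_1:
  e1: -v2*b12 - v3*b13 = -(2)*(-3) - (4)*(1) = 2
  e2: v1*b12 - v3*b23 = (1)*(-3) - (4)*(2) = -11
  e3: v1*b13 + v2*b23 = (1)*(1) + (2)*(2) = 5
Trivector part <vB>_3:
  e123: v1*b23 - v2*b13 + v3*b12 = (1)*(2) - (2)*(1) + (4)*(-3) = -12
vB = 2*e1 - 11*e2 + 5*e3 - 12*e123


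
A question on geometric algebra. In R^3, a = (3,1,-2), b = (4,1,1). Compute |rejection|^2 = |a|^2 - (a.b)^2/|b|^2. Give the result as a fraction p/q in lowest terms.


|a|^2 = 3^2 + 1^2 + (-2)^2 = 14
|b|^2 = 4^2 + 1^2 + 1^2 = 18
a . b = 3*4 + 1*1 + (-2)*1 = 11
(a.b)^2 = 11^2 = 121
|rej|^2 = 14 - 121/18
= (252 - 121)/18
= 131/18
In lowest terms: 131/18


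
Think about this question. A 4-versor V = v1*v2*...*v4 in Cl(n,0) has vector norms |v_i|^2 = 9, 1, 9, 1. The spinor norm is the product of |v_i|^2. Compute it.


Spinor norm N(V) = |v1|^2 * |v2|^2 * ... * |v4|^2
= 9 * 1 * 9 * 1
Running product: 9, 9, 81, 81
N(V) = 81


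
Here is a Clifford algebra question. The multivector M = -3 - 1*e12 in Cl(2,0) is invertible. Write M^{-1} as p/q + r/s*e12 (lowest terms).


M = -3 - 1*e12, where e12^2 = -1.
Since M commutes with its reverse ~M = a - b*e12, M * ~M = a^2 - b^2*e12^2 = a^2 + b^2.
So M^{-1} = ~M / (a^2 + b^2) = (a - b*e12)/(a^2 + b^2).
a^2 + b^2 = 9 + 1 = 10
Scalar part = -3/10 = -3/10
Bivector coeff = 1/10 = 1/10
M^{-1} = -3/10 + 1/10*e12


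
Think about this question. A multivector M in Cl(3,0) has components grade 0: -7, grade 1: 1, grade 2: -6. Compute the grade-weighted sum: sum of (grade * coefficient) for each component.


Grade-weighted sum = sum of grade_k * coefficient_k
0*(-7) = 0
1*1 = 1
2*(-6) = -12
Total = 0 + 1 + (-12) = -11


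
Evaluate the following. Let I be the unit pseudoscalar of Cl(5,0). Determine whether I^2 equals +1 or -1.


The pseudoscalar I = e1...e_n (product of all n generators) of Cl(p,q) satisfies I^2 = (-1)^(q + n(n-1)/2).
p = 5, q = 0, n = p + q = 5
n(n-1)/2 = 5 * 4 / 2 = 10
Exponent = q + n(n-1)/2 = 0 + 10 = 10
I^2 = (-1)^10 = +1


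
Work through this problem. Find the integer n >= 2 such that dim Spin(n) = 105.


dim Spin(n) = dim so(n) = n(n-1)/2.
Solve n(n-1)/2 = 105, i.e. n^2 - n - 210 = 0.
Discriminant = 1 + 8*105 = 841
n = (1 + sqrt(841))/2 = (1 + 29)/2 = 15


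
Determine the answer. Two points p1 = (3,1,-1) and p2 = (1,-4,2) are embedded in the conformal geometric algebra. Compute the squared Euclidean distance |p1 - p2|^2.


p1 - p2 = (2, 5, -3)
|p1 - p2|^2 = 2^2 + 5^2 + (-3)^2
= 4 + 25 + 9
= 38


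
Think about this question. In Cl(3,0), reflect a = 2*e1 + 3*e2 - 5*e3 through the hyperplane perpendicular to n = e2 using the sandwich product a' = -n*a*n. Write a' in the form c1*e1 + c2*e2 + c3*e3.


Reflection formula: a' = -n*a*n, with n = e2 (unit vector, n^2 = 1).
For reflection through hyperplane perp to e2:
The component along e2 flips sign, others stay.
a = (2, 3, -5)
a' = (2, -3, -5)
a' = 2*e1 - 3*e2 - 5*e3


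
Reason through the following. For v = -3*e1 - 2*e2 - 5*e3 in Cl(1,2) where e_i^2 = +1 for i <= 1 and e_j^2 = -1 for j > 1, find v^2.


v^2 = sum of c_i^2 * e_i^2
Positive signature terms (e_i^2 = +1): (-3)^2 = 9
Negative signature terms (e_j^2 = -1): (-2)^2 + (-5)^2 = 29
v^2 = 9 - 29 = -20


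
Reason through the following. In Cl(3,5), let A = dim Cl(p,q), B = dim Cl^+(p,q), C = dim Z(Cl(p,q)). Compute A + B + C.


n = 3 + 5 = 8
Total dim = 2^8 = 256
Even subalgebra dim = 2^7 = 128
n is even, so center dim = 1
Sum = 256 + 128 + 1 = 385


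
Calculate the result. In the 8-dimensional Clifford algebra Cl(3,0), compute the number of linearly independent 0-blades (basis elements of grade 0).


Number of grade-k basis blades in Cl(p,q) with n = p + q is C(n, k).
n = 3 + 0 = 3
C(3, 0) = 3! / (0! * 3!)
= 6 / (1 * 6)
= 1


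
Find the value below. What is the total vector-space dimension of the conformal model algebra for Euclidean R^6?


The conformal model of R^6 uses Cl(7,1): the 6 Euclidean generators plus two extra orthogonal generators e+ (e+^2 = +1) and e- (e-^2 = -1), from which the null vectors e0, einf are built.
Number of generators m = 6 + 2 = 8.
dim Cl(p,q) = 2^m = 2^8 = 256


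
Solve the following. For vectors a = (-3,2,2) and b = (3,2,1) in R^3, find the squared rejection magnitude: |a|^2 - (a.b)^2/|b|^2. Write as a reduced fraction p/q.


|a|^2 = (-3)^2 + 2^2 + 2^2 = 17
|b|^2 = 3^2 + 2^2 + 1^2 = 14
a . b = (-3)*3 + 2*2 + 2*1 = -3
(a.b)^2 = (-3)^2 = 9
|rej|^2 = 17 - 9/14
= (238 - 9)/14
= 229/14
In lowest terms: 229/14


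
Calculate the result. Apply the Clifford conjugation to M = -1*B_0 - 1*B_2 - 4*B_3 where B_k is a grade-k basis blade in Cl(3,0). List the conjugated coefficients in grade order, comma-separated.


Clifford conjugate sign for grade k: (-1)^(k(k+1)/2)
Grade 0: (-1)^(0*1/2) = (-1)^0 = 1, coeff -1 -> -1
Grade 2: (-1)^(2*3/2) = (-1)^3 = -1, coeff -1 -> 1
Grade 3: (-1)^(3*4/2) = (-1)^6 = 1, coeff -4 -> -4
Conjugated coefficients: -1, 1, -4


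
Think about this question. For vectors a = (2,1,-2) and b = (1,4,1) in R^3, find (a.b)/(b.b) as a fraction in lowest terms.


Projection coefficient = (a . b) / (b . b)
a . b = 2*1 + 1*4 + (-2)*1
= 2 + 4 + (-2) = 4
b . b = 1^2 + 4^2 + 1^2
= 1 + 16 + 1 = 18
Coefficient = 4/18
In lowest terms: 2/9


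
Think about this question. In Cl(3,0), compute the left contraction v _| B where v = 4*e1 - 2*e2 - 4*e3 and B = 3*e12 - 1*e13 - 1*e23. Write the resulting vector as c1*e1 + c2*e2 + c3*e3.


Left contraction v _| B = <vB>_1 (grade-1 part of the geometric product vB).
Using e1_|e12 = e2, e2_|e12 = -e1, e1_|e13 = e3, e3_|e13 = -e1, e2_|e23 = e3, e3_|e23 = -e2:
e1 coeff: -v2*b12 - v3*b13 = -(-2)*(3) - (-4)*(-1) = 2
e2 coeff: v1*b12 - v3*b23 = (4)*(3) - (-4)*(-1) = 8
e3 coeff: v1*b13 + v2*b23 = (4)*(-1) + (-2)*(-1) = -2
v _| B = 2*e1 + 8*e2 - 2*e3


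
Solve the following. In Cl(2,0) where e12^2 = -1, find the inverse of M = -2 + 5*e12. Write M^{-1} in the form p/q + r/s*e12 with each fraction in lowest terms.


M = -2 + 5*e12, where e12^2 = -1.
Since M commutes with its reverse ~M = a - b*e12, M * ~M = a^2 - b^2*e12^2 = a^2 + b^2.
So M^{-1} = ~M / (a^2 + b^2) = (a - b*e12)/(a^2 + b^2).
a^2 + b^2 = 4 + 25 = 29
Scalar part = -2/29 = -2/29
Bivector coeff = -5/29 = -5/29
M^{-1} = -2/29 - 5/29*e12


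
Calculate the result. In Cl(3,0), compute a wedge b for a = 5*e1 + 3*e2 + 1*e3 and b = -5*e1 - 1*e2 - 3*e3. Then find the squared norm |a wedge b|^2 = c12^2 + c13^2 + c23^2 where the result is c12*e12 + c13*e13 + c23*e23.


a wedge b = (a1*b2 - a2*b1)*e12 + (a1*b3 - a3*b1)*e13 + (a2*b3 - a3*b2)*e23
e12 coeff: 5*(-1) - 3*(-5) = -5 - (-15) = 10
e13 coeff: 5*(-3) - 1*(-5) = -15 - (-5) = -10
e23 coeff: 3*(-3) - 1*(-1) = -9 - (-1) = -8
|a wedge b|^2 = 10^2 + (-10)^2 + (-8)^2
= 100 + 100 + 64
= 264


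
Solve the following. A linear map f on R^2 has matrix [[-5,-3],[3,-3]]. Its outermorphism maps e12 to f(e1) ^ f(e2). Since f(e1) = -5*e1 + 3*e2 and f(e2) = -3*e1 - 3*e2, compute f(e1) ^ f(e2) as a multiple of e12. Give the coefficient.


The outermorphism of a linear map f sends e1^e2 to f(e1)^f(e2).
f(e1) = -5*e1 + 3*e2
f(e2) = -3*e1 - 3*e2
f(e1) ^ f(e2) = (-5*e1 + 3*e2) ^ (-3*e1 - 3*e2)
= (-5)*(-3)*e12 + 3*(-3)*e21
= (15 - (-9))*e12
= 24*e12
Coefficient = 24


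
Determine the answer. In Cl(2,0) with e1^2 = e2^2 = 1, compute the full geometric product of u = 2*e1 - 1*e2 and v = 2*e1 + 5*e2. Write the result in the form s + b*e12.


Expand: (2*e1 - 1*e2)(2*e1 + 5*e2)
= 2*2*e1e1 + 2*5*e1e2 + (-1)*2*e2e1 + (-1)*5*e2e2
Using e1^2 = e2^2 = 1, e2e1 = -e1e2:
Scalar part s = 2*2 + (-1)*5 = 4 + (-5) = -1
Bivector part b = 2*5 - (-1)*2 = 10 - (-2) = 12
uv = -1 + 12*e12


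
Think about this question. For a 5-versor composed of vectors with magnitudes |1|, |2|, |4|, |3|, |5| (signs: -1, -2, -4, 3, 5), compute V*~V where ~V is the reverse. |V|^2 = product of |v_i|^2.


Each vector v_i has |v_i|^2 = s_i^2
Squared scales: (-1)^2 = 1, (-2)^2 = 4, (-4)^2 = 16, 3^2 = 9, 5^2 = 25
|V|^2 = 1 * 4 * 16 * 9 * 25
= 14400
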